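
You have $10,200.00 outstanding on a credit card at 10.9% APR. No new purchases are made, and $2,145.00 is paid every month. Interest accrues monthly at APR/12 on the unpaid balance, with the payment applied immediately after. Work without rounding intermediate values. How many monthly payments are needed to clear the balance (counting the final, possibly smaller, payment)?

Monthly rate r = 10.9%/12 = 0.908333% = 0.00908333.
Recurrence: B ← B·(1+r) − $2,145.00.
Month 1: interest $92.65; balance after payment $8,147.65.
Month 2: interest $74.01; balance after payment $6,076.66.
Month 3: interest $55.20; balance after payment $3,986.85.
Month 4: interest $36.21; balance after payment $1,878.07.
Month 5: interest $17.06; balance after payment $0.00.

5 months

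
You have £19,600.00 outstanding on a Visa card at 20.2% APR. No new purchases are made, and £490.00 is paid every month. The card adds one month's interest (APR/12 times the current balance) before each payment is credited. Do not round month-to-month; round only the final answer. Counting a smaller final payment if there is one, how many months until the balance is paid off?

Monthly rate r = 20.2%/12 = 1.68333% = 0.0168333.
Recurrence: B ← B·(1+r) − £490.00.
Month 1: interest £329.93; balance after payment £19,439.93.
Month 2: interest £327.24; balance after payment £19,277.17.
Closed form: n = −ln(1 − rB₀/P)/ln(1+r) = −ln(0.32667)/ln(1.01683) ≈ 67.022, so the balance reaches zero during payment 68.

68 months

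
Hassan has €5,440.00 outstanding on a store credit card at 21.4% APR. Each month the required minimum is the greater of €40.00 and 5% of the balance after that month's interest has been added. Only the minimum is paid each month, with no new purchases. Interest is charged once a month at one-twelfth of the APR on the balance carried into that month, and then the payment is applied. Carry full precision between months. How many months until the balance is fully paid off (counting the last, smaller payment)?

Monthly rate r = 21.4%/12 = 1.78333% = 0.0178333.
While 5% of the post-interest balance exceeds €40.00, each month B ← (B·(1+r))·(1 − 0.05), i.e. B shrinks by the factor (1+r)·0.95 = 0.96694.
This holds for months 1–58. Entering month 59 the balance is €774.13; 5% of the post-interest balance is now below €40.00, so the flat €40.00 minimum applies from here.
From month 59 a fixed €40.00 at rate r clears €774.13 in 24 more payments. Total: 58 + 24 = 82 months.

82 months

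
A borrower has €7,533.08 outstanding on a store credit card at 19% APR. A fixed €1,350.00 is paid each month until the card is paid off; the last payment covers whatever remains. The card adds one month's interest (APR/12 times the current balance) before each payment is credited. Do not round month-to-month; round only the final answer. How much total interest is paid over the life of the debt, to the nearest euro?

Monthly rate r = 19%/12 = 1.58333% = 0.0158333.
Payoff takes n = ⌈−ln(1 − rB₀/P)/ln(1+r)⌉ = ⌈5.888⌉ = 6 payments; the last is €1,200.18.
Total paid = 5·€1,350.00 + €1,200.18 = €7,950.18.
Total interest = total paid − principal = €7,950.18 − €7,533.08 = €417.10.

€417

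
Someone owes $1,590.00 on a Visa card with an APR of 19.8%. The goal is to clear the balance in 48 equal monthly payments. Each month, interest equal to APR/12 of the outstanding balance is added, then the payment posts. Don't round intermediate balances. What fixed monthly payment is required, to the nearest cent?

Monthly rate r = 19.8%/12 = 1.65% = 0.0165.
Level-payment amortization: P = B₀·r / (1 − (1+r)^(−n)) = 1590.00·0.0165 / (1 − 1.0165^(−48)).
Denominator 1 − (1+r)^(−48) = 0.544125167.
P = 26.235 / 0.544125167 ≈ 48.22.

$48.22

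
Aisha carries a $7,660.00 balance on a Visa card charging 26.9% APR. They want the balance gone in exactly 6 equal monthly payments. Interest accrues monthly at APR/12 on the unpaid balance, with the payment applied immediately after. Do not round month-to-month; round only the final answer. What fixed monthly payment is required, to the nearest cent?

$1,378.68

Monthly rate r = 26.9%/12 = 2.24167% = 0.0224167.
Level-payment amortization: P = B₀·r / (1 − (1+r)^(−n)) = 7660.00·0.0224167 / (1 − 1.02242^(−6)).
Denominator 1 − (1+r)^(−6) = 0.124547721.
P = 171.712 / 0.124547721 ≈ 1378.68.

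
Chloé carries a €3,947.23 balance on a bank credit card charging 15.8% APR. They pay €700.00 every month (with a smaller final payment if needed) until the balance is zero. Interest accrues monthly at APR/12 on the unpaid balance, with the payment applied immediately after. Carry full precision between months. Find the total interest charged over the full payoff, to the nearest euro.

Monthly rate r = 15.8%/12 = 1.31667% = 0.0131667.
Payoff takes n = ⌈−ln(1 − rB₀/P)/ln(1+r)⌉ = ⌈5.898⌉ = 6 payments; the last is €628.81.
Total paid = 5·€700.00 + €628.81 = €4,128.81.
Total interest = total paid − principal = €4,128.81 − €3,947.23 = €181.58.

€182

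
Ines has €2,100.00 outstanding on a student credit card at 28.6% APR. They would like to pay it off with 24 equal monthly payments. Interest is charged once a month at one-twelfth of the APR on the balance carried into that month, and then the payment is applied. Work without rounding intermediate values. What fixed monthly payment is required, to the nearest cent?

€115.91

Monthly rate r = 28.6%/12 = 2.38333% = 0.0238333.
Level-payment amortization: P = B₀·r / (1 − (1+r)^(−n)) = 2100.00·0.0238333 / (1 − 1.02383^(−24)).
Denominator 1 − (1+r)^(−24) = 0.431804694.
P = 50.05 / 0.431804694 ≈ 115.91.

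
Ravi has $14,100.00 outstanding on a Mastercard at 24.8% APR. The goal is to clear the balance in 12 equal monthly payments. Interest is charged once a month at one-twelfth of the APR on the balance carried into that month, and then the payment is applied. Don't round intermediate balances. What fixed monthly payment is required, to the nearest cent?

$1,338.76

Monthly rate r = 24.8%/12 = 2.06667% = 0.0206667.
Level-payment amortization: P = B₀·r / (1 − (1+r)^(−n)) = 14100.00·0.0206667 / (1 − 1.02067^(−12)).
Denominator 1 − (1+r)^(−12) = 0.217664892.
P = 291.4 / 0.217664892 ≈ 1338.76.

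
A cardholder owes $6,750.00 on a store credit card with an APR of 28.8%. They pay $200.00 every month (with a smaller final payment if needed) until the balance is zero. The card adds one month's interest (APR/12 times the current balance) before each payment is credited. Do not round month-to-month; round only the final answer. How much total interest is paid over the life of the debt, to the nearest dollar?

$7,255

Monthly rate r = 28.8%/12 = 2.4% = 0.024.
Payoff takes n = ⌈−ln(1 − rB₀/P)/ln(1+r)⌉ = ⌈70.024⌉ = 71 payments; the last is $4.90.
Total paid = 70·$200.00 + $4.90 = $14,004.90.
Total interest = total paid − principal = $14,004.90 − $6,750.00 = $7,254.90.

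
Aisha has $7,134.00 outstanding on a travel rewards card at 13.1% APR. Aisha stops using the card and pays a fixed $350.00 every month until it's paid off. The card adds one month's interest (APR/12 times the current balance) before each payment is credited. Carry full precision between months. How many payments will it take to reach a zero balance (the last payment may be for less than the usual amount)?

24 payments

Monthly rate r = 13.1%/12 = 1.09167% = 0.0109167.
Recurrence: B ← B·(1+r) − $350.00.
Month 1: interest $77.88; balance after payment $6,861.88.
Month 2: interest $74.91; balance after payment $6,586.79.
Closed form: n = −ln(1 − rB₀/P)/ln(1+r) = −ln(0.77749)/ln(1.01092) ≈ 23.181, so the balance reaches zero during payment 24.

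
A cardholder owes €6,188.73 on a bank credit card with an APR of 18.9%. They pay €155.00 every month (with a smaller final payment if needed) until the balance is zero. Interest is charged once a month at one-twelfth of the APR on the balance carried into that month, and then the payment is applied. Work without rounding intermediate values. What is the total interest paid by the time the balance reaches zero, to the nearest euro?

€3,642

Monthly rate r = 18.9%/12 = 1.575% = 0.01575.
Payoff takes n = ⌈−ln(1 − rB₀/P)/ln(1+r)⌉ = ⌈63.425⌉ = 64 payments; the last is €66.20.
Total paid = 63·€155.00 + €66.20 = €9,831.20.
Total interest = total paid − principal = €9,831.20 − €6,188.73 = €3,642.47.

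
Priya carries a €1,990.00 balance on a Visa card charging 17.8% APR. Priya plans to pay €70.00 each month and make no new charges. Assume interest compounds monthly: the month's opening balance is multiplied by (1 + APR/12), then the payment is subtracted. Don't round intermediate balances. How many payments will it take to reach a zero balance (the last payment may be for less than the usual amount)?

Monthly rate r = 17.8%/12 = 1.48333% = 0.0148333.
Recurrence: B ← B·(1+r) − €70.00.
Month 1: interest €29.52; balance after payment €1,949.52.
Month 2: interest €28.92; balance after payment €1,908.44.
Closed form: n = −ln(1 − rB₀/P)/ln(1+r) = −ln(0.57831)/ln(1.01483) ≈ 37.193, so the balance reaches zero during payment 38.

38 months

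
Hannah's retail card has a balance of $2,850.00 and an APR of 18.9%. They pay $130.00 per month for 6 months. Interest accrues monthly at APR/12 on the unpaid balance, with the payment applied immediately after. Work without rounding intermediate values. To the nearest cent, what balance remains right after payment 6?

Monthly rate r = 18.9%/12 = 1.575% = 0.01575.
Each month: B ← B·(1+r) − $130.00.
Month 1: interest $44.89; balance after payment $2,764.89.
Month 2: interest $43.55; balance after payment $2,678.43.
Month 3: interest $42.19; balance after payment $2,590.62.
Month 4: interest $40.80; balance after payment $2,501.42.
Month 5: interest $39.40; balance after payment $2,410.82.
Month 6: interest $37.97; balance after payment $2,318.79.

$2,318.79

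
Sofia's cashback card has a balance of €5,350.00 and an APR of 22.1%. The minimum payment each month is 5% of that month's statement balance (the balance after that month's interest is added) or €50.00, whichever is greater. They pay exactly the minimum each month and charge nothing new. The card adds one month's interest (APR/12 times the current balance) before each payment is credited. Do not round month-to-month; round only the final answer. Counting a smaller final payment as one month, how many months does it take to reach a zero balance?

76 months

Monthly rate r = 22.1%/12 = 1.84167% = 0.0184167.
While 5% of the post-interest balance exceeds €50.00, each month B ← (B·(1+r))·(1 − 0.05), i.e. B shrinks by the factor (1+r)·0.95 = 0.9675.
This holds for months 1–52. Entering month 53 the balance is €959.64; 5% of the post-interest balance is now below €50.00, so the flat €50.00 minimum applies from here.
From month 53 a fixed €50.00 at rate r clears €959.64 in 24 more payments. Total: 52 + 24 = 76 months.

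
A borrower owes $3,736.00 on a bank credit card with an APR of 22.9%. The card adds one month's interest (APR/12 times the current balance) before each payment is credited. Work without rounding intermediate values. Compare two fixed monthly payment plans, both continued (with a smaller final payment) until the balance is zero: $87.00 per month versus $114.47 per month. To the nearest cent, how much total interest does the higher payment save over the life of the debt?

Monthly rate r = 22.9%/12 = 1.90833% = 0.0190833.
At $87.00/mo: n = ⌈−ln(1 − rB₀/P)/ln(1+r)⌉ = 91 payments (last $49.14); total interest = total paid − $3,736.00 = $4,143.14.
At $114.47/mo: 52 payments (last $66.75); total interest $2,168.72.
Interest saved = $4,143.14 − $2,168.72 = $1,974.42.

$1,974.42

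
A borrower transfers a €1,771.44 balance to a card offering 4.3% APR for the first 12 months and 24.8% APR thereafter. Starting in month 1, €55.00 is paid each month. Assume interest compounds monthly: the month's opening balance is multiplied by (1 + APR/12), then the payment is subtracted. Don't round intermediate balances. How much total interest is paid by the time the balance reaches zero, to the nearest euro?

Promo months 1–12 at r₀ = 4.3%/12 = 0.00358333; months 13+ at r₁ = 24.8%/12 = 0.0206667.
After month 12: iterate B ← B·(1+r₀) − €55.00 for 12 months → €1,175.97.
Then at r₁ with €55.00/mo: n₂ = −ln(1 − r₁·B/P)/ln(1+r₁) ≈ 28.51 → 29 more payments.
Total paid = 40·€55.00 + €28.13 = €2,228.13; interest = €2,228.13 − €1,771.44 = €456.69.

€457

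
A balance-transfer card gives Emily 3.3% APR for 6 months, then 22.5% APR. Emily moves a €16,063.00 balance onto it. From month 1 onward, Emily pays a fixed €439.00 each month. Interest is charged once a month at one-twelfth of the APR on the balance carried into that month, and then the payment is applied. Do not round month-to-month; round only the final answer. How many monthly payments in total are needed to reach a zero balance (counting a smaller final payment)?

Promo months 1–6 at r₀ = 3.3%/12 = 0.00275; months 7+ at r₁ = 22.5%/12 = 0.01875.
After month 6: iterate B ← B·(1+r₀) − €439.00 for 6 months → €13,677.69.
Then at r₁ with €439.00/mo: n₂ = −ln(1 − r₁·B/P)/ln(1+r₁) ≈ 47.24 → 48 more payments.

54 months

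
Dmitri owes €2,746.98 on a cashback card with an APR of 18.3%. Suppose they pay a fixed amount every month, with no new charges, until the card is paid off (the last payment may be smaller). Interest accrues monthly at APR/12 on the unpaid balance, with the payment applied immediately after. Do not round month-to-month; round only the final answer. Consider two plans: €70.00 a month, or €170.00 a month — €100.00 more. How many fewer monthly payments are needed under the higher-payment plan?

Monthly rate r = 18.3%/12 = 1.525% = 0.01525.
At €70.00/mo: n = ⌈−ln(1 − rB₀/P)/ln(1+r)⌉ = 61 payments (last €20.13); total interest = total paid − €2,746.98 = €1,473.15.
At €170.00/mo: 19 payments (last €118.13); total interest €431.15.
Payments saved = 61 − 19 = 42.

42 fewer payments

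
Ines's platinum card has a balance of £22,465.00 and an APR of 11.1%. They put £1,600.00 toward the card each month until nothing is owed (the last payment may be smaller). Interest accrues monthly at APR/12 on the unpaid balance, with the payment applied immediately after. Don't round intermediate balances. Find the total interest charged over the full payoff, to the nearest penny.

Monthly rate r = 11.1%/12 = 0.925% = 0.00925.
Payoff takes n = ⌈−ln(1 − rB₀/P)/ln(1+r)⌉ = ⌈15.109⌉ = 16 payments; the last is £175.72.
Total paid = 15·£1,600.00 + £175.72 = £24,175.72.
Total interest = total paid − principal = £24,175.72 − £22,465.00 = £1,710.72.

£1,710.72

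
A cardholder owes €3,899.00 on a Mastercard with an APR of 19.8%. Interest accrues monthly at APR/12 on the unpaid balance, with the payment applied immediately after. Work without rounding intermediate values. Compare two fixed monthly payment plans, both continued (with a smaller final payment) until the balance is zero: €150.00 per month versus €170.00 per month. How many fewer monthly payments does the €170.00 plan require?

5 fewer payments

Monthly rate r = 19.8%/12 = 1.65% = 0.0165.
At €150.00/mo: n = ⌈−ln(1 − rB₀/P)/ln(1+r)⌉ = 35 payments (last €34.60); total interest = total paid − €3,899.00 = €1,235.60.
At €170.00/mo: 30 payments (last €9.58); total interest €1,040.58.
Payments saved = 35 − 30 = 5.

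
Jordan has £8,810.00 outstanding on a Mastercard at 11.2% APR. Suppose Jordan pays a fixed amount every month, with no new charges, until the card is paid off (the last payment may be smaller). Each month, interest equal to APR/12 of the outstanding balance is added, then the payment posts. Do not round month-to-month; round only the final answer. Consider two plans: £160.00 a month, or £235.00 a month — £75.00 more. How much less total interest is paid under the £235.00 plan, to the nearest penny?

£1,530.80

Monthly rate r = 11.2%/12 = 0.933333% = 0.00933333.
At £160.00/mo: n = ⌈−ln(1 − rB₀/P)/ln(1+r)⌉ = 78 payments (last £104.22); total interest = total paid − £8,810.00 = £3,614.22.
At £235.00/mo: 47 payments (last £83.42); total interest £2,083.42.
Interest saved = £3,614.22 − £2,083.42 = £1,530.80.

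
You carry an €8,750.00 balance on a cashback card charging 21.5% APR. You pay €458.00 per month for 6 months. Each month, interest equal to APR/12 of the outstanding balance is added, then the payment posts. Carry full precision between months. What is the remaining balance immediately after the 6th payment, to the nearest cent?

Monthly rate r = 21.5%/12 = 1.79167% = 0.0179167.
Each month: B ← B·(1+r) − €458.00.
Month 1: interest €156.77; balance after payment €8,448.77.
Month 2: interest €151.37; balance after payment €8,142.14.
Month 3: interest €145.88; balance after payment €7,830.02.
Month 4: interest €140.29; balance after payment €7,512.31.
Month 5: interest €134.60; balance after payment €7,188.91.
Month 6: interest €128.80; balance after payment €6,859.71.

€6,859.71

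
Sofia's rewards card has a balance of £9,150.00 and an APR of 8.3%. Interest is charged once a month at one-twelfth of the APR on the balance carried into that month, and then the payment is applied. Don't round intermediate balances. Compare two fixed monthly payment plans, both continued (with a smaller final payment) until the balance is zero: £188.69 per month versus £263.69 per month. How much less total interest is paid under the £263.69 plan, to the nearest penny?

£685.58

Monthly rate r = 8.3%/12 = 0.691667% = 0.00691667.
At £188.69/mo: n = ⌈−ln(1 − rB₀/P)/ln(1+r)⌉ = 60 payments (last £52.10); total interest = total paid − £9,150.00 = £2,034.81.
At £263.69/mo: 40 payments (last £215.32); total interest £1,349.23.
Interest saved = £2,034.81 − £1,349.23 = £685.58.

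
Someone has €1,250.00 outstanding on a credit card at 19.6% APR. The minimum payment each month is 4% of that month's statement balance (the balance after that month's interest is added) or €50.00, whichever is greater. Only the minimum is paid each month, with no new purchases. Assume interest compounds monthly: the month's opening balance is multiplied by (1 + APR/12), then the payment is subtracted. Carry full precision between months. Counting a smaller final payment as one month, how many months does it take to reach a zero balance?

33 months

Monthly rate r = 19.6%/12 = 1.63333% = 0.0163333.
While 4% of the post-interest balance exceeds €50.00, each month B ← (B·(1+r))·(1 − 0.04), i.e. B shrinks by the factor (1+r)·0.96 = 0.97568.
This holds for months 1–1. Entering month 2 the balance is €1,219.60; 4% of the post-interest balance is now below €50.00, so the flat €50.00 minimum applies from here.
From month 2 a fixed €50.00 at rate r clears €1,219.60 in 32 more payments. Total: 1 + 32 = 33 months.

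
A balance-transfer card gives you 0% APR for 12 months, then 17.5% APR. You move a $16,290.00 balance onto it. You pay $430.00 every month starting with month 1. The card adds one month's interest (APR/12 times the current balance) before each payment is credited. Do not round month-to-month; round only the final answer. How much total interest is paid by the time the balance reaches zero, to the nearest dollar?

Promo months 1–12 at r₀ = 0%/12 = 0; months 13+ at r₁ = 17.5%/12 = 0.0145833.
After month 12 (no interest yet): B = $16,290.00 − 12·$430.00 = $11,130.00.
Then at r₁ with $430.00/mo: n₂ = −ln(1 − r₁·B/P)/ln(1+r₁) ≈ 32.74 → 33 more payments.
Total paid = 44·$430.00 + $317.45 = $19,237.45; interest = $19,237.45 − $16,290.00 = $2,947.45.

$2,947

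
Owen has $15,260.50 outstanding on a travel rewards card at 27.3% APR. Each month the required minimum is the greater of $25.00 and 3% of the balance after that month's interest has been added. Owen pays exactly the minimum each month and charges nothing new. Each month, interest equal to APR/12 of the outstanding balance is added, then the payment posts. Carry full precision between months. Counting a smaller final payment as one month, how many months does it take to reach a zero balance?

Monthly rate r = 27.3%/12 = 2.275% = 0.02275.
While 3% of the post-interest balance exceeds $25.00, each month B ← (B·(1+r))·(1 − 0.03), i.e. B shrinks by the factor (1+r)·0.97 = 0.99207.
This holds for months 1–368. Entering month 369 the balance is $814.21; 3% of the post-interest balance is now below $25.00, so the flat $25.00 minimum applies from here.
From month 369 a fixed $25.00 at rate r clears $814.21 in 61 more payments. Total: 368 + 61 = 429 months.

429 months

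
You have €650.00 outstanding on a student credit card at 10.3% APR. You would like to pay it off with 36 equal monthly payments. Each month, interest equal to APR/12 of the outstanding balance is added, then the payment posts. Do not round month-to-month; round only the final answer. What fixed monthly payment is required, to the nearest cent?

Monthly rate r = 10.3%/12 = 0.858333% = 0.00858333.
Level-payment amortization: P = B₀·r / (1 − (1+r)^(−n)) = 650.00·0.00858333 / (1 − 1.00858^(−36)).
Denominator 1 − (1+r)^(−36) = 0.264850512.
P = 5.57917 / 0.264850512 ≈ 21.07.

€21.07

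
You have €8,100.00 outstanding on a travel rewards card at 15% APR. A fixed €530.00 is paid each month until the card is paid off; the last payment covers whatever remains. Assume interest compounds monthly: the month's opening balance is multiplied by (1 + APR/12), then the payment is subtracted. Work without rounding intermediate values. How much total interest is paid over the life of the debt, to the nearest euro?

€945

Monthly rate r = 15%/12 = 1.25% = 0.0125.
Payoff takes n = ⌈−ln(1 − rB₀/P)/ln(1+r)⌉ = ⌈17.066⌉ = 18 payments; the last is €35.20.
Total paid = 17·€530.00 + €35.20 = €9,045.20.
Total interest = total paid − principal = €9,045.20 − €8,100.00 = €945.20.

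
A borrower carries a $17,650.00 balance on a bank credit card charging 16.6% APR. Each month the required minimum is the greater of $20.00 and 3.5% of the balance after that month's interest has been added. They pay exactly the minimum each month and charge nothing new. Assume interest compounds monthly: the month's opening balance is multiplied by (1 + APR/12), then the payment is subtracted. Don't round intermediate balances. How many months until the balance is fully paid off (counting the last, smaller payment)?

Monthly rate r = 16.6%/12 = 1.38333% = 0.0138333.
While 3.5% of the post-interest balance exceeds $20.00, each month B ← (B·(1+r))·(1 − 0.035), i.e. B shrinks by the factor (1+r)·0.965 = 0.97835.
This holds for months 1–158. Entering month 159 the balance is $555.62; 3.5% of the post-interest balance is now below $20.00, so the flat $20.00 minimum applies from here.
From month 159 a fixed $20.00 at rate r clears $555.62 in 36 more payments. Total: 158 + 36 = 194 months.

194 months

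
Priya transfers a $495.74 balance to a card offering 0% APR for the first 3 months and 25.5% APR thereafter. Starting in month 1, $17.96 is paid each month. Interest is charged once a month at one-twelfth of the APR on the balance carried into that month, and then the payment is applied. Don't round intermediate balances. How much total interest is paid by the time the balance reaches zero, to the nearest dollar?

Promo months 1–3 at r₀ = 0%/12 = 0; months 4+ at r₁ = 25.5%/12 = 0.02125.
After month 3 (no interest yet): B = $495.74 − 3·$17.96 = $441.86.
Then at r₁ with $17.96/mo: n₂ = −ln(1 − r₁·B/P)/ln(1+r₁) ≈ 35.18 → 36 more payments.
Total paid = 38·$17.96 + $3.33 = $685.81; interest = $685.81 − $495.74 = $190.07.

$190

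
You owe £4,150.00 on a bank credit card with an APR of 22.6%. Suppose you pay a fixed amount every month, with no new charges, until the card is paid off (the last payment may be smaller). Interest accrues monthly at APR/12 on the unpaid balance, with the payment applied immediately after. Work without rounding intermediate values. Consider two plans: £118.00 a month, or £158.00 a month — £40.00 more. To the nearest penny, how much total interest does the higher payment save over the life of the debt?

£1,086.64

Monthly rate r = 22.6%/12 = 1.88333% = 0.0188333.
At £118.00/mo: n = ⌈−ln(1 − rB₀/P)/ln(1+r)⌉ = 59 payments (last £22.92); total interest = total paid − £4,150.00 = £2,716.92.
At £158.00/mo: 37 payments (last £92.28); total interest £1,630.28.
Interest saved = £2,716.92 − £1,630.28 = £1,086.64.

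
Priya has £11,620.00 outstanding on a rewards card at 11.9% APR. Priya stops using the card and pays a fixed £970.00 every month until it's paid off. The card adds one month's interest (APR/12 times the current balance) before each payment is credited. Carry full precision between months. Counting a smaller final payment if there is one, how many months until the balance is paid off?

Monthly rate r = 11.9%/12 = 0.991667% = 0.00991667.
Recurrence: B ← B·(1+r) − £970.00.
Month 1: interest £115.23; balance after payment £10,765.23.
Month 2: interest £106.76; balance after payment £9,901.99.
Closed form: n = −ln(1 − rB₀/P)/ln(1+r) = −ln(0.8812)/ln(1.00992) ≈ 12.816, so the balance reaches zero during payment 13.

13 months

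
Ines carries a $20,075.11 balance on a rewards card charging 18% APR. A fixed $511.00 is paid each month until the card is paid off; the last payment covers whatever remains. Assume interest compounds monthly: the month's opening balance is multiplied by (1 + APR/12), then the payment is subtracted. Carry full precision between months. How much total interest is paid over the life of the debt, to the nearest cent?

Monthly rate r = 18%/12 = 1.5% = 0.015.
Payoff takes n = ⌈−ln(1 − rB₀/P)/ln(1+r)⌉ = ⌈59.768⌉ = 60 payments; the last is $393.22.
Total paid = 59·$511.00 + $393.22 = $30,542.22.
Total interest = total paid − principal = $30,542.22 − $20,075.11 = $10,467.11.

$10,467.11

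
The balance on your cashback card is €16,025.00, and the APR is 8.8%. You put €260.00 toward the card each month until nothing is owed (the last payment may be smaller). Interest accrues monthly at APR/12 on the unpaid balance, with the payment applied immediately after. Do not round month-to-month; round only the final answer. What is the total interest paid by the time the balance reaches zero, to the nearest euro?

€5,378

Monthly rate r = 8.8%/12 = 0.733333% = 0.00733333.
Payoff takes n = ⌈−ln(1 − rB₀/P)/ln(1+r)⌉ = ⌈82.317⌉ = 83 payments; the last is €82.67.
Total paid = 82·€260.00 + €82.67 = €21,402.67.
Total interest = total paid − principal = €21,402.67 − €16,025.00 = €5,377.67.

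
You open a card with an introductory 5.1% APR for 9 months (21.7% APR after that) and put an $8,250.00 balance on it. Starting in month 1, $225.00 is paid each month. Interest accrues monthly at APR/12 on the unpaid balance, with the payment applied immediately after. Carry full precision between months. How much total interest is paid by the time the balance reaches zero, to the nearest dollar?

$3,077

Promo months 1–9 at r₀ = 5.1%/12 = 0.00425; months 10+ at r₁ = 21.7%/12 = 0.0180833.
After month 9: iterate B ← B·(1+r₀) − $225.00 for 9 months → $6,511.21.
Then at r₁ with $225.00/mo: n₂ = −ln(1 − r₁·B/P)/ln(1+r₁) ≈ 41.34 → 42 more payments.
Total paid = 50·$225.00 + $76.95 = $11,326.95; interest = $11,326.95 − $8,250.00 = $3,076.95.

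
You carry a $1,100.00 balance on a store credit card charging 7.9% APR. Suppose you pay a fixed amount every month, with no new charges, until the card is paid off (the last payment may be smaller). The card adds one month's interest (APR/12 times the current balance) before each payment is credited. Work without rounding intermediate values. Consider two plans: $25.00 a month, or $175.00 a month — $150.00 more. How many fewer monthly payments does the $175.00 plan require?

46 fewer payments

Monthly rate r = 7.9%/12 = 0.658333% = 0.00658333.
At $25.00/mo: n = ⌈−ln(1 − rB₀/P)/ln(1+r)⌉ = 53 payments (last $3.09); total interest = total paid − $1,100.00 = $203.09.
At $175.00/mo: 7 payments (last $77.24); total interest $27.24.
Payments saved = 53 − 7 = 46.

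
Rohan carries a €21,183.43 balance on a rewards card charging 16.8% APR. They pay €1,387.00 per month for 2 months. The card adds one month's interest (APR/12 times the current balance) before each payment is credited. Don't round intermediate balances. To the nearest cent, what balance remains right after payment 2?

€18,987.30

Monthly rate r = 16.8%/12 = 1.4% = 0.014.
Each month: B ← B·(1+r) − €1,387.00.
Month 1: interest €296.57; balance after payment €20,093.00.
Month 2: interest €281.30; balance after payment €18,987.30.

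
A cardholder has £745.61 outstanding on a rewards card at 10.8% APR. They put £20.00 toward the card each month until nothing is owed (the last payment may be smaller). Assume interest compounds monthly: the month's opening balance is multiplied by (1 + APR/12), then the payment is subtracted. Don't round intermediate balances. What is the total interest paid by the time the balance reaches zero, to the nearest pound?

Monthly rate r = 10.8%/12 = 0.9% = 0.009.
Payoff takes n = ⌈−ln(1 − rB₀/P)/ln(1+r)⌉ = ⌈45.622⌉ = 46 payments; the last is £12.45.
Total paid = 45·£20.00 + £12.45 = £912.45.
Total interest = total paid − principal = £912.45 − £745.61 = £166.84.

£167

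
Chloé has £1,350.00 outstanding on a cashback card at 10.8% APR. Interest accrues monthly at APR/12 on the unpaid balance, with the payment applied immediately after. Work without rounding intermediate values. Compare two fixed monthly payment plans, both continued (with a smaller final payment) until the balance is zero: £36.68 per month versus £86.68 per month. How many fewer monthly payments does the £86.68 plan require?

Monthly rate r = 10.8%/12 = 0.9% = 0.009.
At £36.68/mo: n = ⌈−ln(1 − rB₀/P)/ln(1+r)⌉ = 45 payments (last £33.20); total interest = total paid − £1,350.00 = £297.12.
At £86.68/mo: 17 payments (last £74.21); total interest £111.09.
Payments saved = 45 − 17 = 28.

28 fewer payments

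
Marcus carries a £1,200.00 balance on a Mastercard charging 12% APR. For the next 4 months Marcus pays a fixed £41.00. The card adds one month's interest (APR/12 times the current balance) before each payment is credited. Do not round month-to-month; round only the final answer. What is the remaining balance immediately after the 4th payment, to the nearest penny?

Monthly rate r = 12%/12 = 1% = 0.01.
Each month: B ← B·(1+r) − £41.00.
Month 1: interest £12.00; balance after payment £1,171.00.
Month 2: interest £11.71; balance after payment £1,141.71.
Month 3: interest £11.42; balance after payment £1,112.13.
Month 4: interest £11.12; balance after payment £1,082.25.

£1,082.25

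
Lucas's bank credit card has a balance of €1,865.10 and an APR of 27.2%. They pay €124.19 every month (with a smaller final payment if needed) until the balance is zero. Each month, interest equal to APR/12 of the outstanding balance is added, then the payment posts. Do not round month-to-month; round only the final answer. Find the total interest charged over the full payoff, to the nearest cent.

Monthly rate r = 27.2%/12 = 2.26667% = 0.0226667.
Payoff takes n = ⌈−ln(1 − rB₀/P)/ln(1+r)⌉ = ⌈18.566⌉ = 19 payments; the last is €70.67.
Total paid = 18·€124.19 + €70.67 = €2,306.09.
Total interest = total paid − principal = €2,306.09 − €1,865.10 = €440.99.

€440.99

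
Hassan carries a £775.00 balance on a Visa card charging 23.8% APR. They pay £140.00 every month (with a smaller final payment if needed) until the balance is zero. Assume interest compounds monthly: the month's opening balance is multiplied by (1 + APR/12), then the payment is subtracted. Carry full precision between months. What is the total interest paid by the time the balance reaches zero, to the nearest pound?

£54

Monthly rate r = 23.8%/12 = 1.98333% = 0.0198333.
Payoff takes n = ⌈−ln(1 − rB₀/P)/ln(1+r)⌉ = ⌈5.922⌉ = 6 payments; the last is £129.15.
Total paid = 5·£140.00 + £129.15 = £829.15.
Total interest = total paid − principal = £829.15 − £775.00 = £54.15.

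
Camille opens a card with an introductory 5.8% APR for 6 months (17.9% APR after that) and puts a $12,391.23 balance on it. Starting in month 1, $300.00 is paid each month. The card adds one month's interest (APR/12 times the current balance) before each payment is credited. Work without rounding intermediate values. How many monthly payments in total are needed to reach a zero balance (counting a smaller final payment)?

59 payments

Promo months 1–6 at r₀ = 5.8%/12 = 0.00483333; months 7+ at r₁ = 17.9%/12 = 0.0149167.
After month 6: iterate B ← B·(1+r₀) − $300.00 for 6 months → $10,933.06.
Then at r₁ with $300.00/mo: n₂ = −ln(1 − r₁·B/P)/ln(1+r₁) ≈ 52.98 → 53 more payments.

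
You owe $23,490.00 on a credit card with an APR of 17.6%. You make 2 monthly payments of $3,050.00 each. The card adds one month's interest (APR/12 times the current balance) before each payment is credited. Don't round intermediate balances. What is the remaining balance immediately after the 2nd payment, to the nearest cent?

Monthly rate r = 17.6%/12 = 1.46667% = 0.0146667.
Each month: B ← B·(1+r) − $3,050.00.
Month 1: interest $344.52; balance after payment $20,784.52.
Month 2: interest $304.84; balance after payment $18,039.36.

$18,039.36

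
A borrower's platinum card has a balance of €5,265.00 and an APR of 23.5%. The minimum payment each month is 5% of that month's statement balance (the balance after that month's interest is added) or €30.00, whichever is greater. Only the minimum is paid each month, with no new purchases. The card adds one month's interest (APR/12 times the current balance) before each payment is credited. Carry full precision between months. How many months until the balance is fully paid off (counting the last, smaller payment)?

94 months

Monthly rate r = 23.5%/12 = 1.95833% = 0.0195833.
While 5% of the post-interest balance exceeds €30.00, each month B ← (B·(1+r))·(1 − 0.05), i.e. B shrinks by the factor (1+r)·0.95 = 0.9686.
This holds for months 1–69. Entering month 70 the balance is €582.77; 5% of the post-interest balance is now below €30.00, so the flat €30.00 minimum applies from here.
From month 70 a fixed €30.00 at rate r clears €582.77 in 25 more payments. Total: 69 + 25 = 94 months.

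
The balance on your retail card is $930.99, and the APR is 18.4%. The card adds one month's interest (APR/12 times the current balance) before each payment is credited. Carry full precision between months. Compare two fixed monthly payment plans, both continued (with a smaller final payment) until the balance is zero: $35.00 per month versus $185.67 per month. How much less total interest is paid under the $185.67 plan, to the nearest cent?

$228.93

Monthly rate r = 18.4%/12 = 1.53333% = 0.0153333.
At $35.00/mo: n = ⌈−ln(1 − rB₀/P)/ln(1+r)⌉ = 35 payments (last $15.34); total interest = total paid − $930.99 = $274.35.
At $185.67/mo: 6 payments (last $48.06); total interest $45.42.
Interest saved = $274.35 − $45.42 = $228.93.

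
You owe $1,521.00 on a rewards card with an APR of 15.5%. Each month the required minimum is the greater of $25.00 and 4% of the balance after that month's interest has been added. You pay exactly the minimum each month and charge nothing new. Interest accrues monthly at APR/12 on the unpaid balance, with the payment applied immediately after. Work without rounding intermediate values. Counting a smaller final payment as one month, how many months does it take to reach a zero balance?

Monthly rate r = 15.5%/12 = 1.29167% = 0.0129167.
While 4% of the post-interest balance exceeds $25.00, each month B ← (B·(1+r))·(1 − 0.04), i.e. B shrinks by the factor (1+r)·0.96 = 0.9724.
This holds for months 1–33. Entering month 34 the balance is $603.97; 4% of the post-interest balance is now below $25.00, so the flat $25.00 minimum applies from here.
From month 34 a fixed $25.00 at rate r clears $603.97 in 30 more payments. Total: 33 + 30 = 63 months.

63 months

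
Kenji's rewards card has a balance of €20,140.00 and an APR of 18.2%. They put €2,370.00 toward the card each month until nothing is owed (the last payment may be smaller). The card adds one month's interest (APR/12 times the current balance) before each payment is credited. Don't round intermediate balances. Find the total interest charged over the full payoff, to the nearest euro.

Monthly rate r = 18.2%/12 = 1.51667% = 0.0151667.
Payoff takes n = ⌈−ln(1 − rB₀/P)/ln(1+r)⌉ = ⌈9.166⌉ = 10 payments; the last is €396.99.
Total paid = 9·€2,370.00 + €396.99 = €21,726.99.
Total interest = total paid − principal = €21,726.99 − €20,140.00 = €1,586.99.

€1,587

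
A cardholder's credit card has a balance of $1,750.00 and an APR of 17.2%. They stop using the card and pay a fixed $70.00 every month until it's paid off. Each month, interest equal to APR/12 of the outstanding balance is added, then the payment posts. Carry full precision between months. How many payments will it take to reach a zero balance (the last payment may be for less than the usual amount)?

Monthly rate r = 17.2%/12 = 1.43333% = 0.0143333.
Recurrence: B ← B·(1+r) − $70.00.
Month 1: interest $25.08; balance after payment $1,705.08.
Month 2: interest $24.44; balance after payment $1,659.52.
Closed form: n = −ln(1 − rB₀/P)/ln(1+r) = −ln(0.64167)/ln(1.01433) ≈ 31.176, so the balance reaches zero during payment 32.

32 payments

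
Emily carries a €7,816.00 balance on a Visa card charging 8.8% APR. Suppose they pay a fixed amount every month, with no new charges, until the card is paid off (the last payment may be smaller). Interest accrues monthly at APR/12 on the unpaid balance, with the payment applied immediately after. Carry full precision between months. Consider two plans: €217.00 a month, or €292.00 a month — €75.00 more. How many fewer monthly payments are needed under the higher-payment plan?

Monthly rate r = 8.8%/12 = 0.733333% = 0.00733333.
At €217.00/mo: n = ⌈−ln(1 − rB₀/P)/ln(1+r)⌉ = 42 payments (last €212.05); total interest = total paid − €7,816.00 = €1,293.05.
At €292.00/mo: 30 payments (last €265.01); total interest €917.01.
Payments saved = 42 − 30 = 12.

12 fewer payments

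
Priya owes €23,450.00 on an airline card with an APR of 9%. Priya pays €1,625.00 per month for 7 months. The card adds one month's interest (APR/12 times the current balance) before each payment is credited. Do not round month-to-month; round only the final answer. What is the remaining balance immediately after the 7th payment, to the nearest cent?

Monthly rate r = 9%/12 = 0.75% = 0.0075.
Each month: B ← B·(1+r) − €1,625.00.
Month 1: interest €175.88; balance after payment €22,000.88.
Month 2: interest €165.01; balance after payment €20,540.88.
Month 3: interest €154.06; balance after payment €19,069.94.
Month 4: interest €143.02; balance after payment €17,587.96.
Month 5: interest €131.91; balance after payment €16,094.87.
Month 6: interest €120.71; balance after payment €14,590.58.
Month 7: interest €109.43; balance after payment €13,075.01.

€13,075.01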